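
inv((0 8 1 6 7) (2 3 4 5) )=(0 7 6 1 8) (2 5 4 3) 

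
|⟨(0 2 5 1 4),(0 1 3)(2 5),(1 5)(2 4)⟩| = 720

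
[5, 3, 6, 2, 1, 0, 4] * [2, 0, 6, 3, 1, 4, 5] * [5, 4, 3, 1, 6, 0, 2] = [6, 1, 0, 2, 5, 3, 4]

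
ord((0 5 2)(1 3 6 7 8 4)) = 6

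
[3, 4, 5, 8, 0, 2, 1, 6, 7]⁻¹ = [4, 6, 5, 0, 1, 2, 7, 8, 3]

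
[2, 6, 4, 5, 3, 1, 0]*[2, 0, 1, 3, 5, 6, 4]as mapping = [0→1, 1→4, 2→5, 3→6, 4→3, 5→0, 6→2]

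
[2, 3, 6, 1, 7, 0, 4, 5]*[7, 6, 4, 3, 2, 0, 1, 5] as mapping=[0→4, 1→3, 2→1, 3→6, 4→5, 5→7, 6→2, 7→0] 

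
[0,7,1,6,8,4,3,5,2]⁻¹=[0,2,8,6,5,7,3,1,4]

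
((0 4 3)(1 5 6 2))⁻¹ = (0 3 4)(1 2 6 5)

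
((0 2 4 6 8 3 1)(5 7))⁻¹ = (0 1 3 8 6 4 2)(5 7)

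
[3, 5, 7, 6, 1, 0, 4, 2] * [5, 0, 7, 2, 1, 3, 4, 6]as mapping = [0→2, 1→3, 2→6, 3→4, 4→0, 5→5, 6→1, 7→7]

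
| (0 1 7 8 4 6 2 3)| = 8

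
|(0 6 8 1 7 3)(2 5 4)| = 6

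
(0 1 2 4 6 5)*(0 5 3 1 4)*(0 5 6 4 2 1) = (0 2 5 6 3)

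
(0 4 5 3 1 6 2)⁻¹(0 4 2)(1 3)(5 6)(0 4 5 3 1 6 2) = (0 4 5)(1 6)(2 3)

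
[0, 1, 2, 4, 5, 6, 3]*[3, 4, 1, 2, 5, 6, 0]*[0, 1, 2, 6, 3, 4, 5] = [6, 3, 1, 4, 5, 0, 2]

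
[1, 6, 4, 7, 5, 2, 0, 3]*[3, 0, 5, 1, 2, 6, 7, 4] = [0, 7, 2, 4, 6, 5, 3, 1]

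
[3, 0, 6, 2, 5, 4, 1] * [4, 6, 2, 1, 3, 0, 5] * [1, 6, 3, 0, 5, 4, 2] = [6, 5, 4, 3, 1, 0, 2]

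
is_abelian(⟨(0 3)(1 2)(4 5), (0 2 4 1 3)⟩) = no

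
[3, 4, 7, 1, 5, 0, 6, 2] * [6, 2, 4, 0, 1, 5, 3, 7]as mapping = [0→0, 1→1, 2→7, 3→2, 4→5, 5→6, 6→3, 7→4]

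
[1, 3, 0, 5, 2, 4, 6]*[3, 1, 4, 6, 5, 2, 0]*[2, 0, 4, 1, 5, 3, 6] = [0, 6, 1, 4, 5, 3, 2]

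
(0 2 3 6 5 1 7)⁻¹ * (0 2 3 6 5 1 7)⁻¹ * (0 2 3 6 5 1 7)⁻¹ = (0 5 2 1 3 7 6)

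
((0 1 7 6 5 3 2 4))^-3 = (0 3 7 4 5 1 2 6)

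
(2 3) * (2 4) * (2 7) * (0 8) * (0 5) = (0 8 5)(2 3 4 7)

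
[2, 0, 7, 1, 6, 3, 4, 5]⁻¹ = [1, 3, 0, 5, 6, 7, 4, 2]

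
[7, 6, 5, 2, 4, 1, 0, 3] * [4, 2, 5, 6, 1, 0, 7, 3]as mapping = [0→3, 1→7, 2→0, 3→5, 4→1, 5→2, 6→4, 7→6]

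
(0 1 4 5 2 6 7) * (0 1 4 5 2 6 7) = (0 4 2 7 1 5 6)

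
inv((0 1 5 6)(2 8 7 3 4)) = (0 6 5 1)(2 4 3 7 8)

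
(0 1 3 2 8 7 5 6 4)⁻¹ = (0 4 6 5 7 8 2 3 1)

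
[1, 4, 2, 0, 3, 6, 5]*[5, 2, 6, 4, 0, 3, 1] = [2, 0, 6, 5, 4, 1, 3]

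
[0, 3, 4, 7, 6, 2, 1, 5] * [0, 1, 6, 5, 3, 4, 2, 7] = [0, 5, 3, 7, 2, 6, 1, 4]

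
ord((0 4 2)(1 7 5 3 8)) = 15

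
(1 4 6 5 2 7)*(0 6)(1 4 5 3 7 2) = (0 6 3 7 4)(1 5)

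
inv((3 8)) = (3 8)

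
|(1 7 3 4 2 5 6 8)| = 8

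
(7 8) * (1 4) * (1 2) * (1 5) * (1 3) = (1 4 2 5 3)(7 8)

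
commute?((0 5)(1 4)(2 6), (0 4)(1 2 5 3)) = no:(0 5)(1 4)(2 6) * (0 4)(1 2 5 3) = (0 3 1)(2 6 5 4), (0 4)(1 2 5 3) * (0 5)(1 4)(2 6) = (0 1 6 2)(3 4 5)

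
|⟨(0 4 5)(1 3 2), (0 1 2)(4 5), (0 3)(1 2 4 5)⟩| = 720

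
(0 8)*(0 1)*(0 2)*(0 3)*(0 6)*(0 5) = (0 8 1 2 3 6 5)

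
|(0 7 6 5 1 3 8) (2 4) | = 14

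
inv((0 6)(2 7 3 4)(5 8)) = (0 6)(2 4 3 7)(5 8)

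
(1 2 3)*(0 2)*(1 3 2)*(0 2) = (0 1 2) 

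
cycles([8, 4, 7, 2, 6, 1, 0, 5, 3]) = (0 8 3 2 7 5 1 4 6)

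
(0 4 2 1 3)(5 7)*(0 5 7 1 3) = (0 4 2 3 5 1)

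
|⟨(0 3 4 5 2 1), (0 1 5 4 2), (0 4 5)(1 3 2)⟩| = 120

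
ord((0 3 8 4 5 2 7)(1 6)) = 14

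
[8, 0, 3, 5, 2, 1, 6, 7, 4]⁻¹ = [1, 5, 4, 2, 8, 3, 6, 7, 0]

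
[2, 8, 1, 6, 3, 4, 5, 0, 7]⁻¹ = [7, 2, 0, 4, 5, 6, 3, 8, 1]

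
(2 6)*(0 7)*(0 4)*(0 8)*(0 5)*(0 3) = (0 7 4 8 5 3)(2 6)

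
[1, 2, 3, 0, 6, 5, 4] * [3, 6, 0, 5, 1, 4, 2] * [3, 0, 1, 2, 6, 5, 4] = [4, 3, 5, 2, 1, 6, 0]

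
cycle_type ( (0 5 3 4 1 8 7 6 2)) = 9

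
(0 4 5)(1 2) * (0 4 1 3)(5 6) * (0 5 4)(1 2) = (0 2 3 5)(4 6)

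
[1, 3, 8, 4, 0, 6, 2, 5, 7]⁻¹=[4, 0, 6, 1, 3, 7, 5, 8, 2]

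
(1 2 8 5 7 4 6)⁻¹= (1 6 4 7 5 8 2)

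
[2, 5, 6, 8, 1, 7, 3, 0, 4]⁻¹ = [7, 4, 0, 6, 8, 1, 2, 5, 3]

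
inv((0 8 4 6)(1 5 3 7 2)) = (0 6 4 8)(1 2 7 3 5)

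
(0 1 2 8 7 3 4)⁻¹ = (0 4 3 7 8 2 1)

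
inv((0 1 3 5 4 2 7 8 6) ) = (0 6 8 7 2 4 5 3 1) 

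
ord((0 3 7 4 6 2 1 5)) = 8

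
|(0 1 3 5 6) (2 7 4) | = 15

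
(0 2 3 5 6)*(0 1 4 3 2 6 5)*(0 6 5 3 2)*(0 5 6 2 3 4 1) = (0 6)(2 5 4 3)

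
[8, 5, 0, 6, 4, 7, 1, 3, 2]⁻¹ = [2, 6, 8, 7, 4, 1, 3, 5, 0]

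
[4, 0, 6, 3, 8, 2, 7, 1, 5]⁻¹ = [1, 7, 5, 3, 0, 8, 2, 6, 4]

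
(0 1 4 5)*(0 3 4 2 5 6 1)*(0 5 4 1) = (0 5 3 1 2 4 6) 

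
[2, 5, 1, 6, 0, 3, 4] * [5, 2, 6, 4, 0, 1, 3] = [6, 1, 2, 3, 5, 4, 0]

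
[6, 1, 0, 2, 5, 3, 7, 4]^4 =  [5, 1, 4, 7, 0, 6, 3, 2]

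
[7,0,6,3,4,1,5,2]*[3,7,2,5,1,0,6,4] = [4,3,6,5,1,7,0,2]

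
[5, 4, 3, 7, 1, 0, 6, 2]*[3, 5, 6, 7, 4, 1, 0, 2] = [1, 4, 7, 2, 5, 3, 0, 6] 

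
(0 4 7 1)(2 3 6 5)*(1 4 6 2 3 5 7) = (0 6 7 4 1)(2 5 3)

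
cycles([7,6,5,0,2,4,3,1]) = (0 7 1 6 3)(2 5 4)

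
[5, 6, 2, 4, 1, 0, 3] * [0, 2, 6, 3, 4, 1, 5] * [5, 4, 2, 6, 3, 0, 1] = [4, 0, 1, 3, 2, 5, 6]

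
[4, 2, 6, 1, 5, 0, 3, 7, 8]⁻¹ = [5, 3, 1, 6, 0, 4, 2, 7, 8]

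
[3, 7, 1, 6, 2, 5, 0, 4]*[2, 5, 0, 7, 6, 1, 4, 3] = [7, 3, 5, 4, 0, 1, 2, 6]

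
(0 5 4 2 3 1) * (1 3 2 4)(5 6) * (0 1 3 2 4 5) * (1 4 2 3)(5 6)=(0 5 1 4 6)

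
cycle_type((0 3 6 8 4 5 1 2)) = 8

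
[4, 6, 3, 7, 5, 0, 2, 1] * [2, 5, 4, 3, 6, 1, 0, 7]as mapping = [0→6, 1→0, 2→3, 3→7, 4→1, 5→2, 6→4, 7→5]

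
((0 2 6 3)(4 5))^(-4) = ()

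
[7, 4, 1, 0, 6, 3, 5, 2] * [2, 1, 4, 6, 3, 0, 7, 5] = [5, 3, 1, 2, 7, 6, 0, 4]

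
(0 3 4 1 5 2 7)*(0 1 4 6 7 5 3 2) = (0 2 5)(1 3 6 7)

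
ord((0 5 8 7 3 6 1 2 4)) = 9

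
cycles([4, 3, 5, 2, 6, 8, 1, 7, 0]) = (0 4 6 1 3 2 5 8)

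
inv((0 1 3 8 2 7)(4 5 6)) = (0 7 2 8 3 1)(4 6 5)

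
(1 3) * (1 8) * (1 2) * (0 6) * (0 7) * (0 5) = (0 6 7 5)(1 3 8 2)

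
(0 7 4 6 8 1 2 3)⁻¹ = (0 3 2 1 8 6 4 7)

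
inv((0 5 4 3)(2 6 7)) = (0 3 4 5)(2 7 6)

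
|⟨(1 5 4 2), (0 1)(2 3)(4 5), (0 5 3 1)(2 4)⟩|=720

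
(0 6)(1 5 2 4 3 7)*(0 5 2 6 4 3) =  (0 4)(1 2 3 7)(5 6)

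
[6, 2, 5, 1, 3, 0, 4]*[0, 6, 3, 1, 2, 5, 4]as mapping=[0→4, 1→3, 2→5, 3→6, 4→1, 5→0, 6→2]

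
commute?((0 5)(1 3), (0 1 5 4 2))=no:(0 5)(1 3)*(0 1 5 4 2)=(0 4 2)(1 3 5), (0 1 5 4 2)*(0 5)(1 3)=(0 3 1)(2 5 4)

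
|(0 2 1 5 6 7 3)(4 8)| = 14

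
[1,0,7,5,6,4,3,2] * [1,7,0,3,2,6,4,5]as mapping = [0→7,1→1,2→5,3→6,4→4,5→2,6→3,7→0]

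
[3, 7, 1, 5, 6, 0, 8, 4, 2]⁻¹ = [5, 2, 8, 0, 7, 3, 4, 1, 6]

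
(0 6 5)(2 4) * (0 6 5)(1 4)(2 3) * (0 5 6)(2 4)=(0 6 5)(1 2)(3 4)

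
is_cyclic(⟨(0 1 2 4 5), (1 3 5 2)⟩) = no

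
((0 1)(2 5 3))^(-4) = (2 3 5)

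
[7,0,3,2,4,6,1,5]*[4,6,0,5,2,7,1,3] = [3,4,5,0,2,1,6,7]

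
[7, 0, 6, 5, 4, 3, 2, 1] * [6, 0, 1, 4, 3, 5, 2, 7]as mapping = [0→7, 1→6, 2→2, 3→5, 4→3, 5→4, 6→1, 7→0]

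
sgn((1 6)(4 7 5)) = -1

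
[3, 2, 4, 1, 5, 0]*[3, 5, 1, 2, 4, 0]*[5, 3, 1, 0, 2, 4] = [1, 3, 2, 4, 5, 0] 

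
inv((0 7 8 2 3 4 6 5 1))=(0 1 5 6 4 3 2 8 7)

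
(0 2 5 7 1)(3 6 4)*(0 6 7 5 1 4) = (0 2 1 6)(3 7 4)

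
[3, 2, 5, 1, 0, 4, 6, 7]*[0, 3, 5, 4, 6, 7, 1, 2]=[4, 5, 7, 3, 0, 6, 1, 2]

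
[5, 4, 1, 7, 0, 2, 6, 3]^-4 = [5, 4, 1, 3, 0, 2, 6, 7]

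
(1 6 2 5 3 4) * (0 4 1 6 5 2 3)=(0 4 6 3 1 5)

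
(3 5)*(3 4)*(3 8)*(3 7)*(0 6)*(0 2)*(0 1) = (0 6 2 1) (3 5 4 8 7) 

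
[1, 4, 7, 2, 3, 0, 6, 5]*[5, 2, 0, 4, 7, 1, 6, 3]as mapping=[0→2, 1→7, 2→3, 3→0, 4→4, 5→5, 6→6, 7→1]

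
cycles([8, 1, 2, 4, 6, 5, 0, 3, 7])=(0 8 7 3 4 6)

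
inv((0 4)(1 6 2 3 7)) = (0 4)(1 7 3 2 6)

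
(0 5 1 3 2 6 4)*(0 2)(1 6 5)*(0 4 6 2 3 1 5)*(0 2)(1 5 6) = (0 6 1 5)(3 4)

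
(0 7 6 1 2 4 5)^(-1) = (0 5 4 2 1 6 7)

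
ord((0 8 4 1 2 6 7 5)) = 8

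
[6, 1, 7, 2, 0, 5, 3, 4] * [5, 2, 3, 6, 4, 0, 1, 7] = [1, 2, 7, 3, 5, 0, 6, 4]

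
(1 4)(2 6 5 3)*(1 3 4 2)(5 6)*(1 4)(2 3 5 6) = (1 3 4 5)(2 6)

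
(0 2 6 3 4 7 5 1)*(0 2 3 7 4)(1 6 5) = (0 3)(1 2 5 6 7)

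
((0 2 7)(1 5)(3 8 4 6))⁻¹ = (0 7 2)(1 5)(3 6 4 8)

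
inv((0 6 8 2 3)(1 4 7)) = (0 3 2 8 6)(1 7 4)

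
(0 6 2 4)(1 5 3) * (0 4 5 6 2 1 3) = (0 2 5)(1 6)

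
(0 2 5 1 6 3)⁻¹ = (0 3 6 1 5 2)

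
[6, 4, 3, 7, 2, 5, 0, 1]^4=[0, 7, 4, 2, 1, 5, 6, 3]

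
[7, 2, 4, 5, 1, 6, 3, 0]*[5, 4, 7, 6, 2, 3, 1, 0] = [0, 7, 2, 3, 4, 1, 6, 5]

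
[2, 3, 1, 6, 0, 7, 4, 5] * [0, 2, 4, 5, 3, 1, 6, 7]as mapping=[0→4, 1→5, 2→2, 3→6, 4→0, 5→7, 6→3, 7→1]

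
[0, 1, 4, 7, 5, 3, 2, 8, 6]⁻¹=[0, 1, 6, 5, 2, 4, 8, 3, 7]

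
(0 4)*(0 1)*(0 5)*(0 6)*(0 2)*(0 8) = (0 4 1 5 6 2 8)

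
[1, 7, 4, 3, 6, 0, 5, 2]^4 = [4, 6, 0, 3, 1, 2, 7, 5]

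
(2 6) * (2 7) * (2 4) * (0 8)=(0 8)(2 6 7 4)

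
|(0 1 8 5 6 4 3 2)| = 8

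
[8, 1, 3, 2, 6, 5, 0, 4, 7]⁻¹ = [6, 1, 3, 2, 7, 5, 4, 8, 0]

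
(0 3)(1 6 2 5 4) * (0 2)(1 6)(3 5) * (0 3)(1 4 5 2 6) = (0 2)(1 4)(3 6)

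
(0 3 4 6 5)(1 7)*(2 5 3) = (0 2 5)(1 7)(3 4 6)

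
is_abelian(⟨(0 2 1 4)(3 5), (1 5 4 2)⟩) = no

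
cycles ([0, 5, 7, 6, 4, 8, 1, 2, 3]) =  (1 5 8 3 6)(2 7)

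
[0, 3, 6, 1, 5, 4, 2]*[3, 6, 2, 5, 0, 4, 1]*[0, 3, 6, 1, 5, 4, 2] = [1, 4, 3, 2, 5, 0, 6]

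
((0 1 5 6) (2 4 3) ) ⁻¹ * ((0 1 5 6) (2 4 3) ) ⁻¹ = (0 5) (1 6) (2 4 3) 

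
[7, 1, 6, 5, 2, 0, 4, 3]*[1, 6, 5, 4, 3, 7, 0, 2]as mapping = [0→2, 1→6, 2→0, 3→7, 4→5, 5→1, 6→3, 7→4]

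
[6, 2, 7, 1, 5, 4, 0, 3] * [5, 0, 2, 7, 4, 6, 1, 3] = [1, 2, 3, 0, 6, 4, 5, 7]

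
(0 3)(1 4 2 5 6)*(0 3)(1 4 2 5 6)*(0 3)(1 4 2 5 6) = (0 3)(1 5 4 6 2)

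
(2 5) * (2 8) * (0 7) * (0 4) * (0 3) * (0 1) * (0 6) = (0 7 4 3 1 6)(2 5 8)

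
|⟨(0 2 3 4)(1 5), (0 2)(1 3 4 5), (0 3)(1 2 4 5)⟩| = 360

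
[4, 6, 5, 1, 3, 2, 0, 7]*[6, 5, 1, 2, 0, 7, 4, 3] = [0, 4, 7, 5, 2, 1, 6, 3]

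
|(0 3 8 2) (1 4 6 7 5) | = 20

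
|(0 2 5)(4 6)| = 6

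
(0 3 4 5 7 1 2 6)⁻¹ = (0 6 2 1 7 5 4 3)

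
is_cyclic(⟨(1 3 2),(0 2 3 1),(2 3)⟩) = no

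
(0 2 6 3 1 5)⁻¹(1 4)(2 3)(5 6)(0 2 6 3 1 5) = (0 3)(1 6)(4 5)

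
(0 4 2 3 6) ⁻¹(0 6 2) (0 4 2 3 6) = (0 3 4) 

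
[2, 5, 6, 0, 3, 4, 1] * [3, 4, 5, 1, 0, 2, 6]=[5, 2, 6, 3, 1, 0, 4]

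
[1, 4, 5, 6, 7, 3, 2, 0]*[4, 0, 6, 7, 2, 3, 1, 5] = [0, 2, 3, 1, 5, 7, 6, 4]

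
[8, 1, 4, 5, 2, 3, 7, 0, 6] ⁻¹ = [7, 1, 4, 5, 2, 3, 8, 6, 0] 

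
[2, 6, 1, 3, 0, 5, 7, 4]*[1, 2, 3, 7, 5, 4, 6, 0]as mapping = [0→3, 1→6, 2→2, 3→7, 4→1, 5→4, 6→0, 7→5]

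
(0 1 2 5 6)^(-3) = (0 2 6 1 5)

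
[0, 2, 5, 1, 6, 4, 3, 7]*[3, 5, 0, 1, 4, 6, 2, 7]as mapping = [0→3, 1→0, 2→6, 3→5, 4→2, 5→4, 6→1, 7→7]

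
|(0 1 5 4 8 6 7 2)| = 8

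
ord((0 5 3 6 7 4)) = 6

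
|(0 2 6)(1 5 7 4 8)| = 15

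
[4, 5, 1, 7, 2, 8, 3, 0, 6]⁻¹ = [7, 2, 4, 6, 0, 1, 8, 3, 5]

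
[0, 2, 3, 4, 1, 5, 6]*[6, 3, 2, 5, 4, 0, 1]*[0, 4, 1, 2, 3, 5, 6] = [6, 1, 5, 3, 2, 0, 4]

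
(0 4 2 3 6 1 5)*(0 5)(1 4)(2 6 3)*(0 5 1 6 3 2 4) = (0 6)(1 5)(2 4 3)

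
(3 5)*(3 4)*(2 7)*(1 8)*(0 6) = (0 6)(1 8)(2 7)(3 5 4)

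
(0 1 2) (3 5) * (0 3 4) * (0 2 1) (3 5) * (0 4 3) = (0 4 2 5 3) 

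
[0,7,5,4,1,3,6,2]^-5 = [0,7,5,4,1,3,6,2]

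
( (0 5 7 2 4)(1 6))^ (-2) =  (0 2 5 4 7)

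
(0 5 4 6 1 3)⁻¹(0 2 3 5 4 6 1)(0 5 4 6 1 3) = (0 4 6 1 3 5 2)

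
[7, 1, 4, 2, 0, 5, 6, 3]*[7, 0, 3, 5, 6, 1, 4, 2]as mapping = [0→2, 1→0, 2→6, 3→3, 4→7, 5→1, 6→4, 7→5]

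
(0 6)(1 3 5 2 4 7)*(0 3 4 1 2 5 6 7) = (0 7 2 1 4)(3 6)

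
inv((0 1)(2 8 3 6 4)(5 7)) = (0 1)(2 4 6 3 8)(5 7)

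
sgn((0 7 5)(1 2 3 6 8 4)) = -1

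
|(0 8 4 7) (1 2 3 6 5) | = 20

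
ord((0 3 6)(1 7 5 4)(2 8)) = 12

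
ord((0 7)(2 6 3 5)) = 4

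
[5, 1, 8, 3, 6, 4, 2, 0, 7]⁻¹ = [7, 1, 6, 3, 5, 0, 4, 8, 2]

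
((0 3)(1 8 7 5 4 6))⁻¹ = (0 3)(1 6 4 5 7 8)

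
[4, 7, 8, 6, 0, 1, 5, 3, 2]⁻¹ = [4, 5, 8, 7, 0, 6, 3, 1, 2]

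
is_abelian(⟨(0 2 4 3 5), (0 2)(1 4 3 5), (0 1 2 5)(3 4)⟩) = no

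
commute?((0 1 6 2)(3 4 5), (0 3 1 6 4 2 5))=no:(0 1 6 2)(3 4 5)*(0 3 1 6 4 2 5)=(0 6 5 1 4)(2 3), (0 3 1 6 4 2 5)*(0 1 6 2)(3 4 5)=(0 4)(1 2 3 6 5)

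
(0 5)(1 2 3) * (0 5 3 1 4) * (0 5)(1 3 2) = (0 2 3 4 5)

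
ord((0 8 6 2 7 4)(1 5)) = 6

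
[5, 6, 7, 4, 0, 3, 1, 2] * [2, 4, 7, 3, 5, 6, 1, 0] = [6, 1, 0, 5, 2, 3, 4, 7]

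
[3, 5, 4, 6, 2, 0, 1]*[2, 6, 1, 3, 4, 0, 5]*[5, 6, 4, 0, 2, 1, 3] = [0, 5, 2, 1, 6, 4, 3]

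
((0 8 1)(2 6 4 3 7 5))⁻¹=(0 1 8)(2 5 7 3 4 6)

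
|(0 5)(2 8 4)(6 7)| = 6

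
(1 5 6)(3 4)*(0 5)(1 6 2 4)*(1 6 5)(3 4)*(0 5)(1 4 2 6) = (0 4 2 3 1 5 6)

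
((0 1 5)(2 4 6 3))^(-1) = (0 5 1)(2 3 6 4)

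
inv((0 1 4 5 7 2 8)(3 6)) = (0 8 2 7 5 4 1)(3 6)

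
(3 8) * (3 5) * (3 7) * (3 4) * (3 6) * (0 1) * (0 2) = (0 1 2)(3 8 5 7 4 6)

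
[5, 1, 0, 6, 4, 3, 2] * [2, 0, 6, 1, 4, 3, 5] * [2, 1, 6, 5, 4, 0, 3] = [5, 2, 6, 0, 4, 1, 3]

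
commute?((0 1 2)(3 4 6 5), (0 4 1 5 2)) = no:(0 1 2)(3 4 6 5)*(0 4 1 5 2) = (0 5 3 1)(2 4 6), (0 4 1 5 2)*(0 1 2)(3 4 6 5) = (0 6 5)(1 3 4 2)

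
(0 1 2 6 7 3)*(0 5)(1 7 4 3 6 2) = (0 7 6 4 3 5)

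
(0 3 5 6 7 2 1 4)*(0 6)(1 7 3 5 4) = (0 5)(2 7)(3 4 6)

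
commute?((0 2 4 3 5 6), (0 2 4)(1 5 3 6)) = no:(0 2 4 3 5 6)*(0 2 4)(1 5 3 6) = (0 4 6 2)(1 5), (0 2 4)(1 5 3 6)*(0 2 4 3 5 6) = (0 4 2 3)(1 6)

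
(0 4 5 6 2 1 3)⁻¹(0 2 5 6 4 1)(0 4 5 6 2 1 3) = (1 6 2 5 3 4)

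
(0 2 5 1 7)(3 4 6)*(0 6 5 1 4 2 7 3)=(0 7 6)(1 3 2)(4 5)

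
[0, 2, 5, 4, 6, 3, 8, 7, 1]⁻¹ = [0, 8, 1, 5, 3, 2, 4, 7, 6]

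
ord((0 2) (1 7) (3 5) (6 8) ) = 2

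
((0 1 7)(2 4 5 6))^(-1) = (0 7 1)(2 6 5 4)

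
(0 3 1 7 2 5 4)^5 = (0 5 7 3 4 2 1)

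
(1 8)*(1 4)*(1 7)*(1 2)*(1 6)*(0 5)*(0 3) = (0 5 3)(1 8 4 7 2 6)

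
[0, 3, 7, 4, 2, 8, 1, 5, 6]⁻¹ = [0, 6, 4, 1, 3, 7, 8, 2, 5]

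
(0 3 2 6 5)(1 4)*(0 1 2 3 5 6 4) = (0 5 1)(2 4)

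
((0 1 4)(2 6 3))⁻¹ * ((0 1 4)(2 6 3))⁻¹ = (0 1 4)(2 6 3)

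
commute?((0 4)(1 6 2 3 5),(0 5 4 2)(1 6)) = no:(0 4)(1 6 2 3 5) * (0 5 4 2)(1 6) = (0 2 3 4 5 6),(0 5 4 2)(1 6) * (0 4)(1 6 2 3 5) = (0 1 2 4 3 5)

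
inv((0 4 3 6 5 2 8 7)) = (0 7 8 2 5 6 3 4)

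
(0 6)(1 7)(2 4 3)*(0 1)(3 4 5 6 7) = (0 7)(1 3 2 5 6)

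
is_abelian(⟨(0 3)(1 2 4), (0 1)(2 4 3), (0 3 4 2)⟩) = no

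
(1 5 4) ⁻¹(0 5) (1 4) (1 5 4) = (0 4) (1 5) 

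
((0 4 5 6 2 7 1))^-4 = (0 6 1 5 7 4 2)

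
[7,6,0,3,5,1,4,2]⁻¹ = [2,5,7,3,6,4,1,0]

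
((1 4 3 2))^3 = (1 2 3 4)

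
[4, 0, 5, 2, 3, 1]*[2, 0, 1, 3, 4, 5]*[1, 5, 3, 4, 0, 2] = [0, 3, 2, 5, 4, 1]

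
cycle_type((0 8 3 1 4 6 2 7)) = 8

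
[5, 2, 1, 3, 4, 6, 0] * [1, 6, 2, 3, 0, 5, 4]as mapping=[0→5, 1→2, 2→6, 3→3, 4→0, 5→4, 6→1]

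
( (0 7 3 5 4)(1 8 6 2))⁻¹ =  (0 4 5 3 7)(1 2 6 8)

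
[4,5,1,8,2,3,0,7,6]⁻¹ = [6,2,4,5,0,1,8,7,3]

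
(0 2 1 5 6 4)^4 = (0 6 1)(2 4 5)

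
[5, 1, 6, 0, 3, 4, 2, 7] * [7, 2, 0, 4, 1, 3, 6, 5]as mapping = [0→3, 1→2, 2→6, 3→7, 4→4, 5→1, 6→0, 7→5]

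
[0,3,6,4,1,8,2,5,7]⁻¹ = [0,4,6,1,3,7,2,8,5]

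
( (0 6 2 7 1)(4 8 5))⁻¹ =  (0 1 7 2 6)(4 5 8)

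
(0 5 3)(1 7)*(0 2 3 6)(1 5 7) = (0 7 5 6)(2 3)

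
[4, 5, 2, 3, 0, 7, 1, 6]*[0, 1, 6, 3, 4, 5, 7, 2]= [4, 5, 6, 3, 0, 2, 1, 7]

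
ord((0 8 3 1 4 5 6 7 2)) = 9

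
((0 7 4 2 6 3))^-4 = (0 4 6)(2 3 7)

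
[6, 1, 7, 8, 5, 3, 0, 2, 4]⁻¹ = [6, 1, 7, 5, 8, 4, 0, 2, 3]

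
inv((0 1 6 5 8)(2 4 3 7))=(0 8 5 6 1)(2 7 3 4)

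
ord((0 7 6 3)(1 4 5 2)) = 4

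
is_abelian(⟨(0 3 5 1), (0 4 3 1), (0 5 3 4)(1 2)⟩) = no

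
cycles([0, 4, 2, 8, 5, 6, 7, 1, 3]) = (1 4 5 6 7)(3 8)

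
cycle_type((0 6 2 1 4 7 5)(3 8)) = 2.7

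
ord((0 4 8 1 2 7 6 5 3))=9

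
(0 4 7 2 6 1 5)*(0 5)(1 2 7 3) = (0 4 3 1)(2 6)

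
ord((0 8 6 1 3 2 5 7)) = 8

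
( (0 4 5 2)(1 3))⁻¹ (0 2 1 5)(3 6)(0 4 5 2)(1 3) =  (0 3 2 4)(1 6)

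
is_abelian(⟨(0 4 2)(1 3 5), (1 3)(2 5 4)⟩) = no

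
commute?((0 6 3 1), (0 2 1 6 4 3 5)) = no:(0 6 3 1)*(0 2 1 6 4 3 5) = (0 4 3 6 5)(1 2), (0 2 1 6 4 3 5)*(0 6 3 1) = (0 2)(1 3 5 6 4)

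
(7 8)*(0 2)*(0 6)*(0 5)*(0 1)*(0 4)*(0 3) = (0 2 6 5 1 4 3)(7 8)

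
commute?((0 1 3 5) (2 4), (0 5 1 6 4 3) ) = no:(0 1 3 5) (2 4) * (0 5 1 6 4 3) = (0 6 4 2 3 1), (0 5 1 6 4 3) * (0 1 3 5) (2 4) = (1 6 2 4 5 3) 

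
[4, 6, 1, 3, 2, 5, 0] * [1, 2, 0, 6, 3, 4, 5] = [3, 5, 2, 6, 0, 4, 1]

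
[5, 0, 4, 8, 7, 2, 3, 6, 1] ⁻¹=[1, 8, 5, 6, 2, 0, 7, 4, 3] 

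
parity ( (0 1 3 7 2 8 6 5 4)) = even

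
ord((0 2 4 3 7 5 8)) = 7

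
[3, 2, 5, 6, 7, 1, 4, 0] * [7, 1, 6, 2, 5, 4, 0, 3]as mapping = [0→2, 1→6, 2→4, 3→0, 4→3, 5→1, 6→5, 7→7]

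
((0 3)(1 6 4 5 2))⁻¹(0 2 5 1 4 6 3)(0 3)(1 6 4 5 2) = (0 3 1 2 6 5 4)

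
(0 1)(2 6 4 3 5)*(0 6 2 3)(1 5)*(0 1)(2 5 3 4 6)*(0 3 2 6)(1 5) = (0 2 1 6)(4 5)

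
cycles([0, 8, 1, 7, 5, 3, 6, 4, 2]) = (1 8 2)(3 7 4 5)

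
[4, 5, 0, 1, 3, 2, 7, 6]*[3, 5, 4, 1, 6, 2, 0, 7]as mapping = [0→6, 1→2, 2→3, 3→5, 4→1, 5→4, 6→7, 7→0]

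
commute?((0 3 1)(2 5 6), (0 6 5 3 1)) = no:(0 3 1)(2 5 6)*(0 6 5 3 1) = (0 1 6 2 3), (0 6 5 3 1)*(0 3 1)(2 5 6) = (0 2 5 1 3)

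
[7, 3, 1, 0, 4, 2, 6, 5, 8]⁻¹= [3, 2, 5, 1, 4, 7, 6, 0, 8]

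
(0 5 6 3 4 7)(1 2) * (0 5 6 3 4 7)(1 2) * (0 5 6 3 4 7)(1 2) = (0 3)(1 2)(4 5)(6 7)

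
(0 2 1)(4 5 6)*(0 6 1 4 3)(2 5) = (0 5 1 6 3)(2 4)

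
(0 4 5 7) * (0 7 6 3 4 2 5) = (0 2 5 6 3 4)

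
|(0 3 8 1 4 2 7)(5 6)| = 14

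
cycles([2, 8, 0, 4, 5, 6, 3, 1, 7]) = (0 2)(1 8 7)(3 4 5 6)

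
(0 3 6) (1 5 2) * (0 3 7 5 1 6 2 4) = (0 7 5 4) (2 6 3) 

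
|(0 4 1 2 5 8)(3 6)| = 6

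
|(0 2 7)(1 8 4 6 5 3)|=6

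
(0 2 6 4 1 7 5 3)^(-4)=(0 1)(2 7)(3 4)(5 6)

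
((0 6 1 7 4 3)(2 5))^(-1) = (0 3 4 7 1 6)(2 5)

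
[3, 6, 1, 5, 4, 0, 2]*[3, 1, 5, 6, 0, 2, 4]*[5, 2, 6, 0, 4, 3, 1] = [1, 4, 2, 6, 5, 0, 3]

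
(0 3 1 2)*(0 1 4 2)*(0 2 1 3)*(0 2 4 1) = (0 2 3 1 4)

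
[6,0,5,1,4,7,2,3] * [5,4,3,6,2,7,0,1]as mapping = [0→0,1→5,2→7,3→4,4→2,5→1,6→3,7→6]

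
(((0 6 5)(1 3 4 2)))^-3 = (1 3 4 2)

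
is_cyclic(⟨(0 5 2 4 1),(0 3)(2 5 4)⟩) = no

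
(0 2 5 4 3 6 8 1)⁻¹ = (0 1 8 6 3 4 5 2)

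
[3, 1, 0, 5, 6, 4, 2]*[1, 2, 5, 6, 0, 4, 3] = [6, 2, 1, 4, 3, 0, 5]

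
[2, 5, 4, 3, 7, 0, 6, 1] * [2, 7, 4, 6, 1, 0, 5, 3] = [4, 0, 1, 6, 3, 2, 5, 7]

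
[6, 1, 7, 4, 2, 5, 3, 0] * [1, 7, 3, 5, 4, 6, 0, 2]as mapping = [0→0, 1→7, 2→2, 3→4, 4→3, 5→6, 6→5, 7→1]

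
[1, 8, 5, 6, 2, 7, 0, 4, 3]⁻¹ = [6, 0, 4, 8, 7, 2, 3, 5, 1]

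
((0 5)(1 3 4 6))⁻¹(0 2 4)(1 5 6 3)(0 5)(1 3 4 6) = (0 1 4 3)(2 6 5)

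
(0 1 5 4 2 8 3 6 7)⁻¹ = (0 7 6 3 8 2 4 5 1)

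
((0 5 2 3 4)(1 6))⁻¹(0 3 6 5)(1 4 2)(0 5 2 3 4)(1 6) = (0 3 6)(1 2 5 4)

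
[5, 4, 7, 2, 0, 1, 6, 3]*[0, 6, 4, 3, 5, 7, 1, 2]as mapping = [0→7, 1→5, 2→2, 3→4, 4→0, 5→6, 6→1, 7→3]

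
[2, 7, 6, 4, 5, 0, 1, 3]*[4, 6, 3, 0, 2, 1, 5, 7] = [3, 7, 5, 2, 1, 4, 6, 0] 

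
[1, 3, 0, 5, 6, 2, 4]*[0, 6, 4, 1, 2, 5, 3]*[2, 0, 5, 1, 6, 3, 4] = [4, 0, 2, 3, 1, 6, 5]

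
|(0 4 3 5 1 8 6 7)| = 8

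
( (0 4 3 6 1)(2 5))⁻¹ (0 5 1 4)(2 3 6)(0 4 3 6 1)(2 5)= (0 3 4 2)(1 5 6)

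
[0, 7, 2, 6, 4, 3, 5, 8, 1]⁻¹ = [0, 8, 2, 5, 4, 6, 3, 1, 7]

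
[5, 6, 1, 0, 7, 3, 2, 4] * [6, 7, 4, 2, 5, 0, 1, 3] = [0, 1, 7, 6, 3, 2, 4, 5]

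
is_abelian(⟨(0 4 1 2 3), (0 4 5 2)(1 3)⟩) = no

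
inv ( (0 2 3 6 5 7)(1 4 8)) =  (0 7 5 6 3 2)(1 8 4)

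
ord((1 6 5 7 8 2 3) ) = 7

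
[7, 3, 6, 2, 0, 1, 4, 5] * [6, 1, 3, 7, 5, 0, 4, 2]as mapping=[0→2, 1→7, 2→4, 3→3, 4→6, 5→1, 6→5, 7→0]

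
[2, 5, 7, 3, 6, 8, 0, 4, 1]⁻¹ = [6, 8, 0, 3, 7, 1, 4, 2, 5]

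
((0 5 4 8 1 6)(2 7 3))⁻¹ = (0 6 1 8 4 5)(2 3 7)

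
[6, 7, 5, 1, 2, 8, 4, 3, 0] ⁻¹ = [8, 3, 4, 7, 6, 2, 0, 1, 5] 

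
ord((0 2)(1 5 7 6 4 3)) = 6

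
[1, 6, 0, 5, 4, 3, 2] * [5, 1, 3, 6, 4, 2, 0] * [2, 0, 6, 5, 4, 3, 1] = [0, 2, 3, 6, 4, 1, 5]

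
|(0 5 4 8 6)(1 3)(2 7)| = 10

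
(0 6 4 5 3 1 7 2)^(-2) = (0 7 3 4)(1 5 6 2)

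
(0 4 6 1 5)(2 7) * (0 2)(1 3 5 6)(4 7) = (0 7)(1 6 3 5 2 4)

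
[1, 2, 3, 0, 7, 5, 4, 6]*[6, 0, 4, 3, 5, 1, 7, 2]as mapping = [0→0, 1→4, 2→3, 3→6, 4→2, 5→1, 6→5, 7→7]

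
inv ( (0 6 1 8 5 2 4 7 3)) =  (0 3 7 4 2 5 8 1 6)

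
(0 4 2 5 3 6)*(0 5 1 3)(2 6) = (0 4 6 5)(1 3 2)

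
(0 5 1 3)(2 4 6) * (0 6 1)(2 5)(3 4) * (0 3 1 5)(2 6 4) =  (0 6)(1 2)(3 4 5)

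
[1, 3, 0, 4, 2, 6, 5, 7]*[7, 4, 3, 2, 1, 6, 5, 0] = [4, 2, 7, 1, 3, 5, 6, 0]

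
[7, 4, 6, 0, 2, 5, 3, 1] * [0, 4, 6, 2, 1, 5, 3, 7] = [7, 1, 3, 0, 6, 5, 2, 4]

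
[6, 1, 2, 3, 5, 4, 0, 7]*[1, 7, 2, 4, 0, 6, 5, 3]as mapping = [0→5, 1→7, 2→2, 3→4, 4→6, 5→0, 6→1, 7→3]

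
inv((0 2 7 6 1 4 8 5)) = (0 5 8 4 1 6 7 2)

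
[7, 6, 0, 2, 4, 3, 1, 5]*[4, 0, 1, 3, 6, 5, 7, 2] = [2, 7, 4, 1, 6, 3, 0, 5]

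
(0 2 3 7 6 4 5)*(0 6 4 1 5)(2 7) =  (0 7 4)(1 5 6)(2 3)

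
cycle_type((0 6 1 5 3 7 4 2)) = 8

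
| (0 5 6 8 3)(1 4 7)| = 15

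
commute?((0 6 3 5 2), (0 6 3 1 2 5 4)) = no:(0 6 3 5 2)*(0 6 3 1 2 5 4) = (0 3 4)(1 2 6), (0 6 3 1 2 5 4)*(0 6 3 5 2) = (0 3 1)(4 6 5)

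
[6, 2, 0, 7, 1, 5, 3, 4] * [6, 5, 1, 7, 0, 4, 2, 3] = [2, 1, 6, 3, 5, 4, 7, 0]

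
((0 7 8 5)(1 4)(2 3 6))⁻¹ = (0 5 8 7)(1 4)(2 6 3)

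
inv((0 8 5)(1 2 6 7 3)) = (0 5 8)(1 3 7 6 2)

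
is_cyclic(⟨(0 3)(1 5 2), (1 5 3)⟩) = no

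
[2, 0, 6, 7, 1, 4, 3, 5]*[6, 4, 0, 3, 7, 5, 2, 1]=[0, 6, 2, 1, 4, 7, 3, 5] 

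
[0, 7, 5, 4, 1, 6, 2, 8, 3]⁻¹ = [0, 4, 6, 8, 3, 2, 5, 1, 7]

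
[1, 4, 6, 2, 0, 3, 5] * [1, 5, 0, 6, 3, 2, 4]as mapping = [0→5, 1→3, 2→4, 3→0, 4→1, 5→6, 6→2]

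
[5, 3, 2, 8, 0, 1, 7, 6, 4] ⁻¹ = [4, 5, 2, 1, 8, 0, 7, 6, 3] 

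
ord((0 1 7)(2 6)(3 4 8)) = 6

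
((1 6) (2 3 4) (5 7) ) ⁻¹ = (1 6) (2 4 3) (5 7) 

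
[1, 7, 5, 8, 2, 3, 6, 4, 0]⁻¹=[8, 0, 4, 5, 7, 2, 6, 1, 3]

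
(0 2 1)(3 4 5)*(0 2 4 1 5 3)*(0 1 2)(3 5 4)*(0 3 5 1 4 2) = (0 5 4 1 3)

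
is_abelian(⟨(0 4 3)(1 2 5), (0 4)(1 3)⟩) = no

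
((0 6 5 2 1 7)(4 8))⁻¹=(0 7 1 2 5 6)(4 8)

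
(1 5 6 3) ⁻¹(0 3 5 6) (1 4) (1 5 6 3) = (0 1 6 3) (4 5) 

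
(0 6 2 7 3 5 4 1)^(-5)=(0 7 4 6 3 1 2 5)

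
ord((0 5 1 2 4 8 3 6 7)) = 9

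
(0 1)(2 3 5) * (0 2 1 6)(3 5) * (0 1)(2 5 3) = (0 6 1 5)(2 3)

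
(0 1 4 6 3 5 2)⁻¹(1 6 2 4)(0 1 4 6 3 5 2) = (0 6 4 3)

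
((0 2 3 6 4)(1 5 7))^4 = (0 4 6 3 2)(1 5 7)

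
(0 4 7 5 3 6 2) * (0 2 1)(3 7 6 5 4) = (0 3 5 7 4 6 1)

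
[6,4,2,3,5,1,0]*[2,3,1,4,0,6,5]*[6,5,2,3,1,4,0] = [4,6,5,1,0,3,2]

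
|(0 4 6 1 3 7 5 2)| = 8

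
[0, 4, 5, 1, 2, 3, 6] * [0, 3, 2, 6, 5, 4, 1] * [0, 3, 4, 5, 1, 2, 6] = [0, 2, 1, 5, 4, 6, 3]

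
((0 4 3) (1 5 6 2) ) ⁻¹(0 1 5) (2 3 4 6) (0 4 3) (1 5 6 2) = (0 3 2 1) (4 5 6) 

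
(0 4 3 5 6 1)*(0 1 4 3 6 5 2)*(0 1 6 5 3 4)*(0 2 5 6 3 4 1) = (0 1 3 5 4 6 2)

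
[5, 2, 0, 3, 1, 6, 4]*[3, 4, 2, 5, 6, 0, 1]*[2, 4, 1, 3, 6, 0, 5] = [2, 1, 3, 0, 6, 4, 5] 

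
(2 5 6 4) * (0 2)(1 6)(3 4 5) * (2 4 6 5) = (0 4)(1 5)(2 3 6)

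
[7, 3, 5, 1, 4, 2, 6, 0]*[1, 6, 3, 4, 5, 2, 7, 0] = [0, 4, 2, 6, 5, 3, 7, 1]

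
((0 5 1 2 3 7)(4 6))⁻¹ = (0 7 3 2 1 5)(4 6)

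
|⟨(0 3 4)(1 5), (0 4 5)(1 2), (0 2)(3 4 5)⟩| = 720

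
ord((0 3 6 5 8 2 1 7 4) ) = 9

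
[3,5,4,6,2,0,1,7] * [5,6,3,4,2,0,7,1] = [4,0,2,7,3,5,6,1]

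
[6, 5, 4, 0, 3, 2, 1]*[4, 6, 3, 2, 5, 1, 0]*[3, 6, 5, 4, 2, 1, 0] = [3, 6, 1, 2, 5, 4, 0]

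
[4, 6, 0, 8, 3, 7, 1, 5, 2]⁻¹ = [2, 6, 8, 4, 0, 7, 1, 5, 3]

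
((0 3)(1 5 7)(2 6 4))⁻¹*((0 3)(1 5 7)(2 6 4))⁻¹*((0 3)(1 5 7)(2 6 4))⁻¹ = (0 3)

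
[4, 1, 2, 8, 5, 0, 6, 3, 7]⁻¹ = [5, 1, 2, 7, 0, 4, 6, 8, 3]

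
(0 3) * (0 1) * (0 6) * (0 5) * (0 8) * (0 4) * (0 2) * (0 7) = (0 3 1 6 5 8 4 2 7)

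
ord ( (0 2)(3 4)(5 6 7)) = 6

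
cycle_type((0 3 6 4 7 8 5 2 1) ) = 9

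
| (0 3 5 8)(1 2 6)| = 12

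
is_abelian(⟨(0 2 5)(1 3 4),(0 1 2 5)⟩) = no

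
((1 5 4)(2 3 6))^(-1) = (1 4 5)(2 6 3)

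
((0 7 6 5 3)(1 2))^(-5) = (1 2)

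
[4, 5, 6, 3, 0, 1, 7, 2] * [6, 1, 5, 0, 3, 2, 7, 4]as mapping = [0→3, 1→2, 2→7, 3→0, 4→6, 5→1, 6→4, 7→5]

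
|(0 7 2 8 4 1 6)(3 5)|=14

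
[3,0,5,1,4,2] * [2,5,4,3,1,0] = [3,2,0,5,1,4]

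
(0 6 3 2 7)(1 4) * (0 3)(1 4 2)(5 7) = (0 6)(1 2 5 7 3)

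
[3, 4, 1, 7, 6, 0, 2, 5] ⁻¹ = [5, 2, 6, 0, 1, 7, 4, 3] 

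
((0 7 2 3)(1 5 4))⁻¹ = (0 3 2 7)(1 4 5)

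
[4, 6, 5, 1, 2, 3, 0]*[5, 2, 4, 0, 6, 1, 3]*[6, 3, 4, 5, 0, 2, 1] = [1, 5, 3, 4, 0, 6, 2]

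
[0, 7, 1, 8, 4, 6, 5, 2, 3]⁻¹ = [0, 2, 7, 8, 4, 6, 5, 1, 3]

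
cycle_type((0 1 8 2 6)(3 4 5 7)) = 4.5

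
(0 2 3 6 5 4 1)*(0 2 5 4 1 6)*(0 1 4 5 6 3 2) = (0 6 5 4 3 1)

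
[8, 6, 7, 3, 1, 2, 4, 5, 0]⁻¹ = [8, 4, 5, 3, 6, 7, 1, 2, 0]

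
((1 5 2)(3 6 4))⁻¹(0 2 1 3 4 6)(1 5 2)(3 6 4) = (0 1 5 6 3 4)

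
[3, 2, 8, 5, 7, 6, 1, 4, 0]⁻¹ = [8, 6, 1, 0, 7, 3, 5, 4, 2]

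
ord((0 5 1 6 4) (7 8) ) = 10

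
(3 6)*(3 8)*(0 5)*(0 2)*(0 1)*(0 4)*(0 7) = (0 5 2 1 4 7)(3 6 8)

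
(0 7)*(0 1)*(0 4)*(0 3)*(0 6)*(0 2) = (0 7 1 4 3 6 2)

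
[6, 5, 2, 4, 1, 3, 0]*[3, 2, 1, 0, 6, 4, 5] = [5, 4, 1, 6, 2, 0, 3]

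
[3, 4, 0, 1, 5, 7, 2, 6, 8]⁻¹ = [2, 3, 6, 0, 1, 4, 7, 5, 8]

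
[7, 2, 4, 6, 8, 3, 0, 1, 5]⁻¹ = [6, 7, 1, 5, 2, 8, 3, 0, 4]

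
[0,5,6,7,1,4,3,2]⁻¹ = [0,4,7,6,5,1,2,3]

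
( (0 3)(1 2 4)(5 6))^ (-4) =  (1 4 2)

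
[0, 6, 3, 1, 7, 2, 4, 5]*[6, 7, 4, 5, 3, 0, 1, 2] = [6, 1, 5, 7, 2, 4, 3, 0]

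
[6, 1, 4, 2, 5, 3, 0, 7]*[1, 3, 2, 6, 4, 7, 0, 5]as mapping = [0→0, 1→3, 2→4, 3→2, 4→7, 5→6, 6→1, 7→5]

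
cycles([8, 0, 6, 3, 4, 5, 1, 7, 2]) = (0 8 2 6 1)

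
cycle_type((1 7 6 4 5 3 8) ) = 7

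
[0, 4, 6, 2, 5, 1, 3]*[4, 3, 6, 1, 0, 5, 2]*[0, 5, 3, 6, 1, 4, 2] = [1, 0, 3, 2, 4, 6, 5]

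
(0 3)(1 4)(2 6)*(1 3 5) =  (0 5 1 4 3)(2 6)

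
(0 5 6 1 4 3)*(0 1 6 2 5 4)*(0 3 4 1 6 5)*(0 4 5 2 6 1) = (1 3) (2 4 5 6) 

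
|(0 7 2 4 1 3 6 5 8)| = 9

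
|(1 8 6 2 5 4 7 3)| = 8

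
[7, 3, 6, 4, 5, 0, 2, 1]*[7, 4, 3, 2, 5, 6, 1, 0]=[0, 2, 1, 5, 6, 7, 3, 4]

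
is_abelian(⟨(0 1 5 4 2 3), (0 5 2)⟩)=no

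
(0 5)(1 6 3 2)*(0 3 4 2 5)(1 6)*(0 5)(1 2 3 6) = (0 5 6 4 3)(1 2)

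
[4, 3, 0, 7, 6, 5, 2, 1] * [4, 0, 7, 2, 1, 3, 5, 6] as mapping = [0→1, 1→2, 2→4, 3→6, 4→5, 5→3, 6→7, 7→0] 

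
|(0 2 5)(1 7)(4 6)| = 6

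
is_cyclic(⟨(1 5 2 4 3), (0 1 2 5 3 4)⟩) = no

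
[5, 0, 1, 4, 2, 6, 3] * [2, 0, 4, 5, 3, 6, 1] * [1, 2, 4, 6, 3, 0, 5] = [5, 4, 1, 6, 3, 2, 0]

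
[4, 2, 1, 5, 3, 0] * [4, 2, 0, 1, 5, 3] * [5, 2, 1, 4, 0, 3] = [3, 5, 1, 4, 2, 0]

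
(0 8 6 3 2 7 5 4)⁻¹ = (0 4 5 7 2 3 6 8)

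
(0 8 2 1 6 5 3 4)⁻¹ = (0 4 3 5 6 1 2 8)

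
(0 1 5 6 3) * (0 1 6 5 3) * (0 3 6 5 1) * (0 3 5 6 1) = (0 6 5)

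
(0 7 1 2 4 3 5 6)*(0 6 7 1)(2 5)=(0 1 5 7)(2 4 3)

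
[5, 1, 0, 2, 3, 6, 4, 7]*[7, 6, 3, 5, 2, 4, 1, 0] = [4, 6, 7, 3, 5, 1, 2, 0]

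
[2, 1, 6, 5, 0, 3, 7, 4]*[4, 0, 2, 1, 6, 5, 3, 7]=[2, 0, 3, 5, 4, 1, 7, 6]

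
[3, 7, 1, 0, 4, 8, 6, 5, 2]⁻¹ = [3, 2, 8, 0, 4, 7, 6, 1, 5]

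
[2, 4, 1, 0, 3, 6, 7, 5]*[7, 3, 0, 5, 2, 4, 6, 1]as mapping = [0→0, 1→2, 2→3, 3→7, 4→5, 5→6, 6→1, 7→4]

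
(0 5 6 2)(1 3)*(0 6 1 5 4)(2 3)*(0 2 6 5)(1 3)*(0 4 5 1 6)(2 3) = (0 5 2 1)(3 4)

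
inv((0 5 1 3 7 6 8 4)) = (0 4 8 6 7 3 1 5)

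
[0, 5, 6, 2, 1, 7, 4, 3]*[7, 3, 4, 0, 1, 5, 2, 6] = [7, 5, 2, 4, 3, 6, 1, 0]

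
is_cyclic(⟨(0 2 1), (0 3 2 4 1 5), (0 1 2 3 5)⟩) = no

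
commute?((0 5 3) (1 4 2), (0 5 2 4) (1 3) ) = no:(0 5 3) (1 4 2)*(0 5 2 4) (1 3) = (0 2 3 5 1), (0 5 2 4) (1 3)*(0 5 3) (1 4 2) = (0 3 4 5 1) 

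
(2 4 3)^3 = ()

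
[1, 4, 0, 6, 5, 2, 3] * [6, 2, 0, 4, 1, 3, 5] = [2, 1, 6, 5, 3, 0, 4]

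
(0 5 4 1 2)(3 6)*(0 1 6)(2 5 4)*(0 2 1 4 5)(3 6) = (0 5 1)(2 4 3)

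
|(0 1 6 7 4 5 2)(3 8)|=14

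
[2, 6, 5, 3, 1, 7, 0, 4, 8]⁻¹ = [6, 4, 0, 3, 7, 2, 1, 5, 8]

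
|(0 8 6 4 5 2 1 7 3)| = 9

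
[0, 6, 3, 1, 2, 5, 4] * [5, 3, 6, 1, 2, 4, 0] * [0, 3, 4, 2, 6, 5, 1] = [5, 0, 3, 2, 1, 6, 4]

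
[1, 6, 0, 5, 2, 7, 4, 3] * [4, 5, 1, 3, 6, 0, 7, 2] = [5, 7, 4, 0, 1, 2, 6, 3]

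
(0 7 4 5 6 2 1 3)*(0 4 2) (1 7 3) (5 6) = (0 3 4 6) (2 7) 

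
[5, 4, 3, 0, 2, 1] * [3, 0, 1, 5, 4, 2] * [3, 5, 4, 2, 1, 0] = [4, 1, 0, 2, 5, 3]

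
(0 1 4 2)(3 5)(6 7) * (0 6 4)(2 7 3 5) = (0 1)(2 6 3)(4 7)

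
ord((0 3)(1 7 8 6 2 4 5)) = 14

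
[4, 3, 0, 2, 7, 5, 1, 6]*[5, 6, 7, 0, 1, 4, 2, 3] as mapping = [0→1, 1→0, 2→5, 3→7, 4→3, 5→4, 6→6, 7→2] 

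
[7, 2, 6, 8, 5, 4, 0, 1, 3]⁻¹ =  [6, 7, 1, 8, 5, 4, 2, 0, 3]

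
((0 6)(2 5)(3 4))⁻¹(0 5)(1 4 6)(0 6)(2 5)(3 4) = (0 1 3)(2 6)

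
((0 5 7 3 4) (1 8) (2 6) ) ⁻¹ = (0 4 3 7 5) (1 8) (2 6) 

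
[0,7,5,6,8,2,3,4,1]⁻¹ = [0,8,5,6,7,2,3,1,4]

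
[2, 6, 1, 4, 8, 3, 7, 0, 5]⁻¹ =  [7, 2, 0, 5, 3, 8, 1, 6, 4]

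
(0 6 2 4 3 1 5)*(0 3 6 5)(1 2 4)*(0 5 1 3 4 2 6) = (0 1 5 4)(2 3 6)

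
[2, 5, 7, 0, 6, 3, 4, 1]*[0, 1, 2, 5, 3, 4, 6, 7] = [2, 4, 7, 0, 6, 5, 3, 1]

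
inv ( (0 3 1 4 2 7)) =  (0 7 2 4 1 3)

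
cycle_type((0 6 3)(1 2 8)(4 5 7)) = 3^3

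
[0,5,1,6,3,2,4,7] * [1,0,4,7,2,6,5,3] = [1,6,0,5,7,4,2,3]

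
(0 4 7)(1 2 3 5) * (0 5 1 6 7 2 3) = (0 4 2)(1 3)(5 6 7)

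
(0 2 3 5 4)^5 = ()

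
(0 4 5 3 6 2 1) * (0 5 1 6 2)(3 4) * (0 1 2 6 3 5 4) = (0 5)(1 4 2 3 6)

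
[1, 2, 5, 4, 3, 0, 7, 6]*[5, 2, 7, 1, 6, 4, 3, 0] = [2, 7, 4, 6, 1, 5, 0, 3]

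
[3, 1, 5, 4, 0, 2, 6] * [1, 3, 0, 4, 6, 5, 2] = [4, 3, 5, 6, 1, 0, 2]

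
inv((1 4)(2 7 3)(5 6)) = (1 4)(2 3 7)(5 6)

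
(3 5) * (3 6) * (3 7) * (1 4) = (1 4)(3 5 6 7)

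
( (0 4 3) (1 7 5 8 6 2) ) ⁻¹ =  (0 3 4) (1 2 6 8 5 7) 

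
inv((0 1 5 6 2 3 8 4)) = (0 4 8 3 2 6 5 1)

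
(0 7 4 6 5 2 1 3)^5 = (0 2 4 3 5 7 1 6)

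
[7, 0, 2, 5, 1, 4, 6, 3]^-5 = [7, 0, 2, 5, 1, 4, 6, 3]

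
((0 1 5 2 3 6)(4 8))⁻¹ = (0 6 3 2 5 1)(4 8)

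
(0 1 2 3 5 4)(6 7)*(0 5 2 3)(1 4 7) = (0 4 5 7 6 1 3 2)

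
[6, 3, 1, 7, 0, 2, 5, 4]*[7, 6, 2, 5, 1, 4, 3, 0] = [3, 5, 6, 0, 7, 2, 4, 1]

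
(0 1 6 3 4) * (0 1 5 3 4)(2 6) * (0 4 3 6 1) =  (0 5 6 3 4)(1 2)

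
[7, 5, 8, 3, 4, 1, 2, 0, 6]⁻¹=[7, 5, 6, 3, 4, 1, 8, 0, 2]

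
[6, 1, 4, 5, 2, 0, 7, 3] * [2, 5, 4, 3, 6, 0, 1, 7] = [1, 5, 6, 0, 4, 2, 7, 3]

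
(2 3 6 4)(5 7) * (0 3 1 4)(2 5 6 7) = (0 3 7 6)(1 4 5 2)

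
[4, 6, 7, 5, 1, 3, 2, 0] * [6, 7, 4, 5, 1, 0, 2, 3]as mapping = [0→1, 1→2, 2→3, 3→0, 4→7, 5→5, 6→4, 7→6]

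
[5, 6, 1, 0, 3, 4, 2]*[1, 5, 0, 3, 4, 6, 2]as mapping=[0→6, 1→2, 2→5, 3→1, 4→3, 5→4, 6→0]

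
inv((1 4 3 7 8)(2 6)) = (1 8 7 3 4)(2 6)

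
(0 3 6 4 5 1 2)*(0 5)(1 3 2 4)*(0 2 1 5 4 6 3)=(0 1 6 5)(2 4)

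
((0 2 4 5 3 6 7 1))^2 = (0 4 3 7)(1 2 5 6)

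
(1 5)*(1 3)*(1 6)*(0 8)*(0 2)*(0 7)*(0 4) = (0 8 2 7 4) (1 5 3 6) 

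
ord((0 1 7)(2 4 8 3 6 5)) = 6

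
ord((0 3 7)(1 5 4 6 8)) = 15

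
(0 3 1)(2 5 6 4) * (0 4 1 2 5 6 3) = (1 4 5 3 2 6)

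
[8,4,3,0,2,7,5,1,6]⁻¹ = [3,7,4,2,1,6,8,5,0]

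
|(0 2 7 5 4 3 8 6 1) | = 9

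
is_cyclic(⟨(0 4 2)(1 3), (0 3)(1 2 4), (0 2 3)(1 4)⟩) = no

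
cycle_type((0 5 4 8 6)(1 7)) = 2.5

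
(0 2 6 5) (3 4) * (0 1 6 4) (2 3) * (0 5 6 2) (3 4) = (0 4) (1 2 3 5) 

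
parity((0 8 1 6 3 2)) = odd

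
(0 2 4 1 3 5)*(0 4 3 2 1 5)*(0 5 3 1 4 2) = (0 4 3 5 2 1)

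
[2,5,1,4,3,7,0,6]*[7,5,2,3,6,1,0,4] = [2,1,5,6,3,4,7,0]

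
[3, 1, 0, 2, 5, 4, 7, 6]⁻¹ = [2, 1, 3, 0, 5, 4, 7, 6]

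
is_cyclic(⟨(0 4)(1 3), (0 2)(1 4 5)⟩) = no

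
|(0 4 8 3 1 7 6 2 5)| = 9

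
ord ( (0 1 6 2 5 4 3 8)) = 8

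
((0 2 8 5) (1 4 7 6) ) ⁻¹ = (0 5 8 2) (1 6 7 4) 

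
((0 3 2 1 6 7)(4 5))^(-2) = (0 6 2)(1 3 7)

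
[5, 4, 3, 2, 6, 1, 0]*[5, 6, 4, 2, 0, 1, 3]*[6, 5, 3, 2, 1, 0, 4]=[5, 6, 3, 1, 2, 4, 0]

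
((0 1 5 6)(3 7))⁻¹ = (0 6 5 1)(3 7)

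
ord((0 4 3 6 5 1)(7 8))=6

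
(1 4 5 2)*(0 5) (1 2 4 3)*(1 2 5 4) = (0 4) (1 3 2 5) 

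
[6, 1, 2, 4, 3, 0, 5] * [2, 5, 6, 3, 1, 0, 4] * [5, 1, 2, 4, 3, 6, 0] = [3, 6, 0, 1, 4, 2, 5]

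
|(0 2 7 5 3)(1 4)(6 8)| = 10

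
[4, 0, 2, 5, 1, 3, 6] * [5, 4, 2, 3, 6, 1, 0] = [6, 5, 2, 1, 4, 3, 0] 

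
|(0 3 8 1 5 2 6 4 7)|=9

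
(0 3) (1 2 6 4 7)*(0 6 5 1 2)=(0 3 6 4 7 2 5 1) 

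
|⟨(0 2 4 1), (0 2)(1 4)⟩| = 8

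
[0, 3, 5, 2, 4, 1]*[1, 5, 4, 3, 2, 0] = [1, 3, 0, 4, 2, 5]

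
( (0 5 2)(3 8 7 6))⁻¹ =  (0 2 5)(3 6 7 8)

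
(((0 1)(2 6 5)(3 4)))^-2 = (2 6 5)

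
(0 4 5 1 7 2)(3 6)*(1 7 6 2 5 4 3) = (0 3 2)(1 6)(5 7)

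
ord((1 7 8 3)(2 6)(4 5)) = 4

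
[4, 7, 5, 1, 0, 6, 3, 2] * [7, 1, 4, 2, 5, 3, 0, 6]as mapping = [0→5, 1→6, 2→3, 3→1, 4→7, 5→0, 6→2, 7→4]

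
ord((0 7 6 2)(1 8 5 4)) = 4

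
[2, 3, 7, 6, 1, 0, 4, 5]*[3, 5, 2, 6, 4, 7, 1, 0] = [2, 6, 0, 1, 5, 3, 4, 7]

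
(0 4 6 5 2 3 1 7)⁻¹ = (0 7 1 3 2 5 6 4)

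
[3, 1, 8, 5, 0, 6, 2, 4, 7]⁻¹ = [4, 1, 6, 0, 7, 3, 5, 8, 2]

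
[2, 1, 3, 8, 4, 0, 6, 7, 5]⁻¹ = [5, 1, 0, 2, 4, 8, 6, 7, 3]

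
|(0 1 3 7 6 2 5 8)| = 8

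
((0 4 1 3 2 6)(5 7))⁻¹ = (0 6 2 3 1 4)(5 7)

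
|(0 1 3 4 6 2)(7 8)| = 6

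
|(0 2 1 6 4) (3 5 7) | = 15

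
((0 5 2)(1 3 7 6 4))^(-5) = (0 5 2)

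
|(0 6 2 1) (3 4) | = 4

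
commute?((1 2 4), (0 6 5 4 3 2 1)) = no:(1 2 4)*(0 6 5 4 3 2 1) = (0 6 5 4)(2 3), (0 6 5 4 3 2 1)*(1 2 4) = (0 6 5 1)(3 4)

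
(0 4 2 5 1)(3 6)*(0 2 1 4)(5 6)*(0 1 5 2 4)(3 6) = (0 1 4 5)(2 3)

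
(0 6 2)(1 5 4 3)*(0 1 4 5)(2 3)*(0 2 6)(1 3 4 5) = (1 2 3 5)(4 6)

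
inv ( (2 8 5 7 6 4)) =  (2 4 6 7 5 8)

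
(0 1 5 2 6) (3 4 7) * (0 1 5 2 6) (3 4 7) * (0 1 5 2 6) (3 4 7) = (0 2 1 6 5) 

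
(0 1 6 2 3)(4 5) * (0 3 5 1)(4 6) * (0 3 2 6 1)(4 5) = (0 3 2 4)(1 5)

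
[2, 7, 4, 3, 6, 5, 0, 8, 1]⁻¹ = [6, 8, 0, 3, 2, 5, 4, 1, 7]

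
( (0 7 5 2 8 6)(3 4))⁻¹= (0 6 8 2 5 7)(3 4)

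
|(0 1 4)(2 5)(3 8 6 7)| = 12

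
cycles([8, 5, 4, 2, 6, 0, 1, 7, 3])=(0 8 3 2 4 6 1 5)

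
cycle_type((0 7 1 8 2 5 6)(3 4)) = 2.7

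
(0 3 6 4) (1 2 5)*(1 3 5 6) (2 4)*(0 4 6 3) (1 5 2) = (0 2 3 5) (1 6) 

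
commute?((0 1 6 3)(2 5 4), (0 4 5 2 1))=no:(0 1 6 3)(2 5 4)*(0 4 5 2 1)=(1 6 3 4), (0 4 5 2 1)*(0 1 6 3)(2 5 4)=(0 2 6 3)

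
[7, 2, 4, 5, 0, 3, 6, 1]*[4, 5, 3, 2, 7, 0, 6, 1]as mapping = [0→1, 1→3, 2→7, 3→0, 4→4, 5→2, 6→6, 7→5]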